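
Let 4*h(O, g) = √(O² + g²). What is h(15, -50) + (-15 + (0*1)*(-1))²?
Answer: 225 + 5*√109/4 ≈ 238.05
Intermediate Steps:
h(O, g) = √(O² + g²)/4
h(15, -50) + (-15 + (0*1)*(-1))² = √(15² + (-50)²)/4 + (-15 + (0*1)*(-1))² = √(225 + 2500)/4 + (-15 + 0*(-1))² = √2725/4 + (-15 + 0)² = (5*√109)/4 + (-15)² = 5*√109/4 + 225 = 225 + 5*√109/4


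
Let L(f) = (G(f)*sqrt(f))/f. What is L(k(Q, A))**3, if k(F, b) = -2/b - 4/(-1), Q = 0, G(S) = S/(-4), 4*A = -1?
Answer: -3*sqrt(3)/8 ≈ -0.64952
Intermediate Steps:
A = -1/4 (A = (1/4)*(-1) = -1/4 ≈ -0.25000)
G(S) = -S/4 (G(S) = S*(-1/4) = -S/4)
k(F, b) = 4 - 2/b (k(F, b) = -2/b - 4*(-1) = -2/b + 4 = 4 - 2/b)
L(f) = -sqrt(f)/4 (L(f) = ((-f/4)*sqrt(f))/f = (-f**(3/2)/4)/f = -sqrt(f)/4)
L(k(Q, A))**3 = (-sqrt(4 - 2/(-1/4))/4)**3 = (-sqrt(4 - 2*(-4))/4)**3 = (-sqrt(4 + 8)/4)**3 = (-sqrt(3)/2)**3 = -3*sqrt(3)/8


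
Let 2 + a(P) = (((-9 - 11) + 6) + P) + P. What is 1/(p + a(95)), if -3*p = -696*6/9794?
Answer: 4897/852774 ≈ 0.0057424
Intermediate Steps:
p = 696/4897 (p = -(-696*6)/(3*9794) = -(-1392)/9794 = -⅓*(-2088/4897) = 696/4897 ≈ 0.14213)
a(P) = -16 + 2*P (a(P) = -2 + ((((-9 - 11) + 6) + P) + P) = -2 + (((-20 + 6) + P) + P) = -2 + ((-14 + P) + P) = -2 + (-14 + 2*P) = -16 + 2*P)
1/(p + a(95)) = 1/(696/4897 + (-16 + 2*95)) = 1/(696/4897 + (-16 + 190)) = 1/(696/4897 + 174) = 1/(852774/4897) = 4897/852774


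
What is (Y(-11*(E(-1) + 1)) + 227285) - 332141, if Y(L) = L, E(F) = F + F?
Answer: -104845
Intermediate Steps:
E(F) = 2*F
(Y(-11*(E(-1) + 1)) + 227285) - 332141 = (-11*(2*(-1) + 1) + 227285) - 332141 = (-11*(-2 + 1) + 227285) - 332141 = (-11*(-1) + 227285) - 332141 = (11 + 227285) - 332141 = 227296 - 332141 = -104845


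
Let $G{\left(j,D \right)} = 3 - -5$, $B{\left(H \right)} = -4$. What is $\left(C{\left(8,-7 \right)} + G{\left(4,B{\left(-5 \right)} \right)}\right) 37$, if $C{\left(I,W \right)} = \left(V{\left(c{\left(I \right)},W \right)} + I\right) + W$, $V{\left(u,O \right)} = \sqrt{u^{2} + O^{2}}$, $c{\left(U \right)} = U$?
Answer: $333 + 37 \sqrt{113} \approx 726.32$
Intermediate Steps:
$V{\left(u,O \right)} = \sqrt{O^{2} + u^{2}}$
$G{\left(j,D \right)} = 8$ ($G{\left(j,D \right)} = 3 + 5 = 8$)
$C{\left(I,W \right)} = I + W + \sqrt{I^{2} + W^{2}}$ ($C{\left(I,W \right)} = \left(\sqrt{W^{2} + I^{2}} + I\right) + W = \left(\sqrt{I^{2} + W^{2}} + I\right) + W = \left(I + \sqrt{I^{2} + W^{2}}\right) + W = I + W + \sqrt{I^{2} + W^{2}}$)
$\left(C{\left(8,-7 \right)} + G{\left(4,B{\left(-5 \right)} \right)}\right) 37 = \left(\left(8 - 7 + \sqrt{8^{2} + \left(-7\right)^{2}}\right) + 8\right) 37 = \left(\left(8 - 7 + \sqrt{64 + 49}\right) + 8\right) 37 = \left(\left(8 - 7 + \sqrt{113}\right) + 8\right) 37 = \left(\left(1 + \sqrt{113}\right) + 8\right) 37 = \left(9 + \sqrt{113}\right) 37 = 333 + 37 \sqrt{113}$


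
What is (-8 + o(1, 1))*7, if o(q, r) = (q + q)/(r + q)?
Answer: -49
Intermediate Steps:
o(q, r) = 2*q/(q + r) (o(q, r) = (2*q)/(q + r) = 2*q/(q + r))
(-8 + o(1, 1))*7 = (-8 + 2*1/(1 + 1))*7 = (-8 + 2*1/2)*7 = (-8 + 2*1*(1/2))*7 = (-8 + 1)*7 = -7*7 = -49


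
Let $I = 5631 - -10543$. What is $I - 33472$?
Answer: $-17298$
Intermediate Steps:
$I = 16174$ ($I = 5631 + 10543 = 16174$)
$I - 33472 = 16174 - 33472 = -17298$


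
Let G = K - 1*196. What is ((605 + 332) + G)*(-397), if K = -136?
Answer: -240185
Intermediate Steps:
G = -332 (G = -136 - 1*196 = -136 - 196 = -332)
((605 + 332) + G)*(-397) = ((605 + 332) - 332)*(-397) = (937 - 332)*(-397) = 605*(-397) = -240185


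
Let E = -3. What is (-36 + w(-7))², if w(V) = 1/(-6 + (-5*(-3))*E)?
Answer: 3374569/2601 ≈ 1297.4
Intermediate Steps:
w(V) = -1/51 (w(V) = 1/(-6 - 5*(-3)*(-3)) = 1/(-6 + 15*(-3)) = 1/(-6 - 45) = 1/(-51) = -1/51)
(-36 + w(-7))² = (-36 - 1/51)² = (-1837/51)² = 3374569/2601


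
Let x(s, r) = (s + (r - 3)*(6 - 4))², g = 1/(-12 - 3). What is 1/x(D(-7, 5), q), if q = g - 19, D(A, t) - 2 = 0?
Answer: 225/399424 ≈ 0.00056331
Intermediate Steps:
D(A, t) = 2 (D(A, t) = 2 + 0 = 2)
g = -1/15 (g = 1/(-15) = -1/15 ≈ -0.066667)
q = -286/15 (q = -1/15 - 19 = -286/15 ≈ -19.067)
x(s, r) = (-6 + s + 2*r)² (x(s, r) = (s + (-3 + r)*2)² = (s + (-6 + 2*r))² = (-6 + s + 2*r)²)
1/x(D(-7, 5), q) = 1/((-6 + 2 + 2*(-286/15))²) = 1/((-6 + 2 - 572/15)²) = 1/((-632/15)²) = 1/(399424/225) = 225/399424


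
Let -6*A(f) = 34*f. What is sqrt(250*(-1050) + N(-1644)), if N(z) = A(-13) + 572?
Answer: I*sqrt(2356689)/3 ≈ 511.72*I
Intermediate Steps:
A(f) = -17*f/3
N(z) = 1937/3 (N(z) = -17/3*(-13) + 572 = 221/3 + 572 = 1937/3)
sqrt(250*(-1050) + N(-1644)) = sqrt(250*(-1050) + 1937/3) = sqrt(-262500 + 1937/3) = sqrt(-785563/3) = I*sqrt(2356689)/3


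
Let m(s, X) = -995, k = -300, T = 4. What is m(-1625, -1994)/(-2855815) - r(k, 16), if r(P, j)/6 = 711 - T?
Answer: -2422873247/571163 ≈ -4242.0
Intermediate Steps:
r(P, j) = 4242 (r(P, j) = 6*(711 - 1*4) = 6*(711 - 4) = 6*707 = 4242)
m(-1625, -1994)/(-2855815) - r(k, 16) = -995/(-2855815) - 1*4242 = -995*(-1/2855815) - 4242 = 199/571163 - 4242 = -2422873247/571163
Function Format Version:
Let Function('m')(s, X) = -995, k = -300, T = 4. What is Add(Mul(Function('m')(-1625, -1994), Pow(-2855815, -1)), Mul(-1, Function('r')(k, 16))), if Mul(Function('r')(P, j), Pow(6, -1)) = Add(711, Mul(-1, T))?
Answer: Rational(-2422873247, 571163) ≈ -4242.0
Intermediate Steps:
Function('r')(P, j) = 4242 (Function('r')(P, j) = Mul(6, Add(711, Mul(-1, 4))) = Mul(6, Add(711, -4)) = Mul(6, 707) = 4242)
Add(Mul(Function('m')(-1625, -1994), Pow(-2855815, -1)), Mul(-1, Function('r')(k, 16))) = Add(Mul(-995, Pow(-2855815, -1)), Mul(-1, 4242)) = Add(Mul(-995, Rational(-1, 2855815)), -4242) = Add(Rational(199, 571163), -4242) = Rational(-2422873247, 571163)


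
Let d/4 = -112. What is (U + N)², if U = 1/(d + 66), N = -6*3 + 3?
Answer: 32844361/145924 ≈ 225.08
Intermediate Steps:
d = -448 (d = 4*(-112) = -448)
N = -15 (N = -18 + 3 = -15)
U = -1/382 (U = 1/(-448 + 66) = 1/(-382) = -1/382 ≈ -0.0026178)
(U + N)² = (-1/382 - 15)² = (-5731/382)² = 32844361/145924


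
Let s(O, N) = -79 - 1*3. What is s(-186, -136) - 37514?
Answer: -37596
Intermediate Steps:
s(O, N) = -82 (s(O, N) = -79 - 3 = -82)
s(-186, -136) - 37514 = -82 - 37514 = -37596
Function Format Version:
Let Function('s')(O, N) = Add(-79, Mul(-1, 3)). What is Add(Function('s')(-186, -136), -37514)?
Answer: -37596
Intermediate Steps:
Function('s')(O, N) = -82 (Function('s')(O, N) = Add(-79, -3) = -82)
Add(Function('s')(-186, -136), -37514) = Add(-82, -37514) = -37596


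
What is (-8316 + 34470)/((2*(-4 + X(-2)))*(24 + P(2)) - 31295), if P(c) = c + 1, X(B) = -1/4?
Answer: -52308/63049 ≈ -0.82964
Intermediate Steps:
X(B) = -¼ (X(B) = -1*¼ = -¼)
P(c) = 1 + c
(-8316 + 34470)/((2*(-4 + X(-2)))*(24 + P(2)) - 31295) = (-8316 + 34470)/((2*(-4 - ¼))*(24 + (1 + 2)) - 31295) = 26154/((2*(-17/4))*(24 + 3) - 31295) = 26154/(-17/2*27 - 31295) = 26154/(-459/2 - 31295) = 26154/(-63049/2) = 26154*(-2/63049) = -52308/63049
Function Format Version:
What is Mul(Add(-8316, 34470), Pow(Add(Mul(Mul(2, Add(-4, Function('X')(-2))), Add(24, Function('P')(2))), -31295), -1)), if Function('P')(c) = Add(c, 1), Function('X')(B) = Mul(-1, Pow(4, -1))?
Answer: Rational(-52308, 63049) ≈ -0.82964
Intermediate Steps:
Function('X')(B) = Rational(-1, 4) (Function('X')(B) = Mul(-1, Rational(1, 4)) = Rational(-1, 4))
Function('P')(c) = Add(1, c)
Mul(Add(-8316, 34470), Pow(Add(Mul(Mul(2, Add(-4, Function('X')(-2))), Add(24, Function('P')(2))), -31295), -1)) = Mul(Add(-8316, 34470), Pow(Add(Mul(Mul(2, Add(-4, Rational(-1, 4))), Add(24, Add(1, 2))), -31295), -1)) = Mul(26154, Pow(Add(Mul(Mul(2, Rational(-17, 4)), Add(24, 3)), -31295), -1)) = Mul(26154, Pow(Add(Mul(Rational(-17, 2), 27), -31295), -1)) = Mul(26154, Pow(Add(Rational(-459, 2), -31295), -1)) = Mul(26154, Pow(Rational(-63049, 2), -1)) = Mul(26154, Rational(-2, 63049)) = Rational(-52308, 63049)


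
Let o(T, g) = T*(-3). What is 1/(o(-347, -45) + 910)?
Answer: 1/1951 ≈ 0.00051256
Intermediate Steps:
o(T, g) = -3*T
1/(o(-347, -45) + 910) = 1/(-3*(-347) + 910) = 1/(1041 + 910) = 1/1951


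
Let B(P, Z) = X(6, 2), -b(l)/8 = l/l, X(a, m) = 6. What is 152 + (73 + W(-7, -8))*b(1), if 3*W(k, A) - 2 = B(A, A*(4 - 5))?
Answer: -1360/3 ≈ -453.33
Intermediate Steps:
b(l) = -8 (b(l) = -8*l/l = -8*1 = -8)
B(P, Z) = 6
W(k, A) = 8/3 (W(k, A) = 2/3 + (1/3)*6 = 2/3 + 2 = 8/3)
152 + (73 + W(-7, -8))*b(1) = 152 + (73 + 8/3)*(-8) = 152 + (227/3)*(-8) = 152 - 1816/3 = -1360/3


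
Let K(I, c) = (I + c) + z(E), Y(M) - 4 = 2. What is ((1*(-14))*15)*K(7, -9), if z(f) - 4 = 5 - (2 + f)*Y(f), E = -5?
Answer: -5250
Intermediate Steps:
Y(M) = 6 (Y(M) = 4 + 2 = 6)
z(f) = -3 - 6*f (z(f) = 4 + (5 - (2 + f)*6) = 4 + (5 - (12 + 6*f)) = 4 + (5 + (-12 - 6*f)) = 4 + (-7 - 6*f) = -3 - 6*f)
K(I, c) = 27 + I + c (K(I, c) = (I + c) + (-3 - 6*(-5)) = (I + c) + (-3 + 30) = (I + c) + 27 = 27 + I + c)
((1*(-14))*15)*K(7, -9) = ((1*(-14))*15)*(27 + 7 - 9) = -14*15*25 = -210*25 = -5250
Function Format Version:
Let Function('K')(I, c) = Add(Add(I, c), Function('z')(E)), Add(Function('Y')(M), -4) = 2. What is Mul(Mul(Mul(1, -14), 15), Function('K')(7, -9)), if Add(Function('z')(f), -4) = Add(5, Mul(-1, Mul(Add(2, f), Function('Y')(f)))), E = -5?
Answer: -5250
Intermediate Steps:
Function('Y')(M) = 6 (Function('Y')(M) = Add(4, 2) = 6)
Function('z')(f) = Add(-3, Mul(-6, f)) (Function('z')(f) = Add(4, Add(5, Mul(-1, Mul(Add(2, f), 6)))) = Add(4, Add(5, Mul(-1, Add(12, Mul(6, f))))) = Add(4, Add(5, Add(-12, Mul(-6, f)))) = Add(4, Add(-7, Mul(-6, f))) = Add(-3, Mul(-6, f)))
Function('K')(I, c) = Add(27, I, c) (Function('K')(I, c) = Add(Add(I, c), Add(-3, Mul(-6, -5))) = Add(Add(I, c), Add(-3, 30)) = Add(Add(I, c), 27) = Add(27, I, c))
Mul(Mul(Mul(1, -14), 15), Function('K')(7, -9)) = Mul(Mul(Mul(1, -14), 15), Add(27, 7, -9)) = Mul(Mul(-14, 15), 25) = Mul(-210, 25) = -5250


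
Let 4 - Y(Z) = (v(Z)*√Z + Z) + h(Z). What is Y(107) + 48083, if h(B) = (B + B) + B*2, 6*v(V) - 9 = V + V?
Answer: 47552 - 223*√107/6 ≈ 47168.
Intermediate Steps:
v(V) = 3/2 + V/3 (v(V) = 3/2 + (V + V)/6 = 3/2 + (2*V)/6 = 3/2 + V/3)
h(B) = 4*B (h(B) = 2*B + 2*B = 4*B)
Y(Z) = 4 - 5*Z - √Z*(3/2 + Z/3) (Y(Z) = 4 - (((3/2 + Z/3)*√Z + Z) + 4*Z) = 4 - ((√Z*(3/2 + Z/3) + Z) + 4*Z) = 4 - ((Z + √Z*(3/2 + Z/3)) + 4*Z) = 4 - (5*Z + √Z*(3/2 + Z/3)) = 4 + (-5*Z - √Z*(3/2 + Z/3)) = 4 - 5*Z - √Z*(3/2 + Z/3))
Y(107) + 48083 = (4 - 5*107 - √107*(9 + 2*107)/6) + 48083 = (4 - 535 - √107*(9 + 214)/6) + 48083 = (4 - 535 - ⅙*√107*223) + 48083 = (4 - 535 - 223*√107/6) + 48083 = (-531 - 223*√107/6) + 48083 = 47552 - 223*√107/6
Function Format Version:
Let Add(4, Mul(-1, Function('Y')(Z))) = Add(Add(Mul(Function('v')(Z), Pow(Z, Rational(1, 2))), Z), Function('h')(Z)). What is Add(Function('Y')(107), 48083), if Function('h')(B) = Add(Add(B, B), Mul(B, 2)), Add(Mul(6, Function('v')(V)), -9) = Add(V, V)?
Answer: Add(47552, Mul(Rational(-223, 6), Pow(107, Rational(1, 2)))) ≈ 47168.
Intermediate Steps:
Function('v')(V) = Add(Rational(3, 2), Mul(Rational(1, 3), V)) (Function('v')(V) = Add(Rational(3, 2), Mul(Rational(1, 6), Add(V, V))) = Add(Rational(3, 2), Mul(Rational(1, 6), Mul(2, V))) = Add(Rational(3, 2), Mul(Rational(1, 3), V)))
Function('h')(B) = Mul(4, B) (Function('h')(B) = Add(Mul(2, B), Mul(2, B)) = Mul(4, B))
Function('Y')(Z) = Add(4, Mul(-5, Z), Mul(-1, Pow(Z, Rational(1, 2)), Add(Rational(3, 2), Mul(Rational(1, 3), Z)))) (Function('Y')(Z) = Add(4, Mul(-1, Add(Add(Mul(Add(Rational(3, 2), Mul(Rational(1, 3), Z)), Pow(Z, Rational(1, 2))), Z), Mul(4, Z)))) = Add(4, Mul(-1, Add(Add(Mul(Pow(Z, Rational(1, 2)), Add(Rational(3, 2), Mul(Rational(1, 3), Z))), Z), Mul(4, Z)))) = Add(4, Mul(-1, Add(Add(Z, Mul(Pow(Z, Rational(1, 2)), Add(Rational(3, 2), Mul(Rational(1, 3), Z)))), Mul(4, Z)))) = Add(4, Mul(-1, Add(Mul(5, Z), Mul(Pow(Z, Rational(1, 2)), Add(Rational(3, 2), Mul(Rational(1, 3), Z)))))) = Add(4, Add(Mul(-5, Z), Mul(-1, Pow(Z, Rational(1, 2)), Add(Rational(3, 2), Mul(Rational(1, 3), Z))))) = Add(4, Mul(-5, Z), Mul(-1, Pow(Z, Rational(1, 2)), Add(Rational(3, 2), Mul(Rational(1, 3), Z)))))
Add(Function('Y')(107), 48083) = Add(Add(4, Mul(-5, 107), Mul(Rational(-1, 6), Pow(107, Rational(1, 2)), Add(9, Mul(2, 107)))), 48083) = Add(Add(4, -535, Mul(Rational(-1, 6), Pow(107, Rational(1, 2)), Add(9, 214))), 48083) = Add(Add(4, -535, Mul(Rational(-1, 6), Pow(107, Rational(1, 2)), 223)), 48083) = Add(Add(4, -535, Mul(Rational(-223, 6), Pow(107, Rational(1, 2)))), 48083) = Add(Add(-531, Mul(Rational(-223, 6), Pow(107, Rational(1, 2)))), 48083) = Add(47552, Mul(Rational(-223, 6), Pow(107, Rational(1, 2))))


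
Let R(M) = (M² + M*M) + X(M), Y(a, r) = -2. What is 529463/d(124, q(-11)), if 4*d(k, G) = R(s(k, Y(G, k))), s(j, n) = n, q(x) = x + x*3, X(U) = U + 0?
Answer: 1058926/3 ≈ 3.5298e+5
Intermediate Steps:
X(U) = U
q(x) = 4*x (q(x) = x + 3*x = 4*x)
R(M) = M + 2*M² (R(M) = (M² + M*M) + M = (M² + M²) + M = 2*M² + M = M + 2*M²)
d(k, G) = 3/2 (d(k, G) = (-2*(1 + 2*(-2)))/4 = (-2*(1 - 4))/4 = (-2*(-3))/4 = (¼)*6 = 3/2)
529463/d(124, q(-11)) = 529463/(3/2) = 529463*(⅔) = 1058926/3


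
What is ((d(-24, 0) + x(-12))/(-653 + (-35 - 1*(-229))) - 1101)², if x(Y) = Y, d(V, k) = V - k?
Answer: 3152485609/2601 ≈ 1.2120e+6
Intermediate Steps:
((d(-24, 0) + x(-12))/(-653 + (-35 - 1*(-229))) - 1101)² = (((-24 - 1*0) - 12)/(-653 + (-35 - 1*(-229))) - 1101)² = (((-24 + 0) - 12)/(-653 + (-35 + 229)) - 1101)² = ((-24 - 12)/(-653 + 194) - 1101)² = (-36/(-459) - 1101)² = (-36*(-1/459) - 1101)² = (4/51 - 1101)² = (-56147/51)² = 3152485609/2601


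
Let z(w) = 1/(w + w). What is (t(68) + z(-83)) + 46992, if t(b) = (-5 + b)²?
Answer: 8459525/166 ≈ 50961.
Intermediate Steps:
z(w) = 1/(2*w)
(t(68) + z(-83)) + 46992 = ((-5 + 68)² + (½)/(-83)) + 46992 = (63² + (½)*(-1/83)) + 46992 = (3969 - 1/166) + 46992 = 658853/166 + 46992 = 8459525/166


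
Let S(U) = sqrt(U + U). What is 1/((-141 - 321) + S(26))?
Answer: -231/106696 - sqrt(13)/106696 ≈ -0.0021988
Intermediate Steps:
S(U) = sqrt(2)*sqrt(U) (S(U) = sqrt(2*U) = sqrt(2)*sqrt(U))
1/((-141 - 321) + S(26)) = 1/((-141 - 321) + sqrt(2)*sqrt(26)) = 1/(-462 + 2*sqrt(13))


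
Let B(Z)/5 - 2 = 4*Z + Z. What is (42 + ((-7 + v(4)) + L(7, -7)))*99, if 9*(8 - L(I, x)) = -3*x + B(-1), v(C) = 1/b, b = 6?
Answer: 8415/2 ≈ 4207.5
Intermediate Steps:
v(C) = 1/6
B(Z) = 10 + 25*Z (B(Z) = 10 + 5*(4*Z + Z) = 10 + 5*(5*Z) = 10 + 25*Z)
L(I, x) = 29/3 + x/3 (L(I, x) = 8 - (-3*x + (10 + 25*(-1)))/9 = 8 - (-3*x + (10 - 25))/9 = 8 - (-3*x - 15)/9 = 8 - (-15 - 3*x)/9 = 8 + (5/3 + x/3) = 29/3 + x/3)
(42 + ((-7 + v(4)) + L(7, -7)))*99 = (42 + ((-7 + 1/6) + (29/3 + (1/3)*(-7))))*99 = (42 + (-41/6 + (29/3 - 7/3)))*99 = (42 + (-41/6 + 22/3))*99 = (42 + 1/2)*99 = (85/2)*99 = 8415/2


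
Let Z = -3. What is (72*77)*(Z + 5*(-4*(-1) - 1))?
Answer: 66528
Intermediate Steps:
(72*77)*(Z + 5*(-4*(-1) - 1)) = (72*77)*(-3 + 5*(-4*(-1) - 1)) = 5544*(-3 + 5*(4 - 1)) = 5544*(-3 + 5*3) = 5544*(-3 + 15) = 5544*12 = 66528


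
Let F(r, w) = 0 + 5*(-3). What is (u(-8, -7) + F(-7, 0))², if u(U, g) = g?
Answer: 484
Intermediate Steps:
F(r, w) = -15 (F(r, w) = 0 - 15 = -15)
(u(-8, -7) + F(-7, 0))² = (-7 - 15)² = (-22)² = 484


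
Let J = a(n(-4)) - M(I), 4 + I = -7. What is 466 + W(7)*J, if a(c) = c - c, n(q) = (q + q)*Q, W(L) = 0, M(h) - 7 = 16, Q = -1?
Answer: 466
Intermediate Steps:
I = -11 (I = -4 - 7 = -11)
M(h) = 23 (M(h) = 7 + 16 = 23)
n(q) = -2*q (n(q) = (q + q)*(-1) = (2*q)*(-1) = -2*q)
a(c) = 0
J = -23 (J = 0 - 1*23 = 0 - 23 = -23)
466 + W(7)*J = 466 + 0*(-23) = 466 + 0 = 466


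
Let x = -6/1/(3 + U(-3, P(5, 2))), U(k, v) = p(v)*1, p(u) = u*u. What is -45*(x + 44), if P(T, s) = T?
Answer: 5580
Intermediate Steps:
p(u) = u**2
U(k, v) = v**2 (U(k, v) = v**2*1 = v**2)
x = -168 (x = -6/1/(3 + 5**2) = -6/1/(3 + 25) = -6/1/28 = -6/(1/28) = 28*(-6) = -168)
-45*(x + 44) = -45*(-168 + 44) = -45*(-124) = 5580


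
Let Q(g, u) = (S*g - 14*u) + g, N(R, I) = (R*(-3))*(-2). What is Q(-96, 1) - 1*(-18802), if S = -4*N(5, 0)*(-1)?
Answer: 7172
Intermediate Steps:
N(R, I) = 6*R (N(R, I) = -3*R*(-2) = 6*R)
S = 120 (S = -24*5*(-1) = -4*30*(-1) = -120*(-1) = 120)
Q(g, u) = -14*u + 121*g (Q(g, u) = (120*g - 14*u) + g = (-14*u + 120*g) + g = -14*u + 121*g)
Q(-96, 1) - 1*(-18802) = (-14*1 + 121*(-96)) - 1*(-18802) = (-14 - 11616) + 18802 = -11630 + 18802 = 7172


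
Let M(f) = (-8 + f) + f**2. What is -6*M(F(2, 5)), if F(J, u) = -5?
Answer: -72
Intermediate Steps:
M(f) = -8 + f + f**2
-6*M(F(2, 5)) = -6*(-8 - 5 + (-5)**2) = -6*(-8 - 5 + 25) = -6*12 = -72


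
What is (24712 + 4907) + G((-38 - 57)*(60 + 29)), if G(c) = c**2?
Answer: 71516644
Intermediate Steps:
(24712 + 4907) + G((-38 - 57)*(60 + 29)) = (24712 + 4907) + ((-38 - 57)*(60 + 29))**2 = 29619 + (-95*89)**2 = 29619 + (-8455)**2 = 29619 + 71487025 = 71516644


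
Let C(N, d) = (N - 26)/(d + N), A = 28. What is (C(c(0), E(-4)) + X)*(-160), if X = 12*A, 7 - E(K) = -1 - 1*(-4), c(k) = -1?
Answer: -52320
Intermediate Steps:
E(K) = 4 (E(K) = 7 - (-1 - 1*(-4)) = 7 - (-1 + 4) = 7 - 1*3 = 7 - 3 = 4)
C(N, d) = (-26 + N)/(N + d)
X = 336 (X = 12*28 = 336)
(C(c(0), E(-4)) + X)*(-160) = ((-26 - 1)/(-1 + 4) + 336)*(-160) = (-27/3 + 336)*(-160) = ((⅓)*(-27) + 336)*(-160) = (-9 + 336)*(-160) = 327*(-160) = -52320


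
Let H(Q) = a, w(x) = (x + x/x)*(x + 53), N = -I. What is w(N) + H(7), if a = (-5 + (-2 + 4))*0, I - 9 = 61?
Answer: 1173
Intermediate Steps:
I = 70 (I = 9 + 61 = 70)
N = -70 (N = -1*70 = -70)
w(x) = (1 + x)*(53 + x) (w(x) = (x + 1)*(53 + x) = (1 + x)*(53 + x))
a = 0 (a = (-5 + 2)*0 = -3*0 = 0)
H(Q) = 0
w(N) + H(7) = (53 + (-70)**2 + 54*(-70)) + 0 = (53 + 4900 - 3780) + 0 = 1173 + 0 = 1173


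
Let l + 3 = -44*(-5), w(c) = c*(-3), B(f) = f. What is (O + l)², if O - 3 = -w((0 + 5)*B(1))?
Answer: 55225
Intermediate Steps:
w(c) = -3*c
O = 18 (O = 3 - (-3)*(0 + 5)*1 = 3 - (-3)*5*1 = 3 - (-3)*5 = 3 - 1*(-15) = 3 + 15 = 18)
l = 217 (l = -3 - 44*(-5) = -3 + 220 = 217)
(O + l)² = (18 + 217)² = 235² = 55225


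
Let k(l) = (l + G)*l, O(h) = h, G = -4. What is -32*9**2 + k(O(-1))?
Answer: -2587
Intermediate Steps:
k(l) = l*(-4 + l) (k(l) = (l - 4)*l = (-4 + l)*l = l*(-4 + l))
-32*9**2 + k(O(-1)) = -32*9**2 - (-4 - 1) = -32*81 - 1*(-5) = -2592 + 5 = -2587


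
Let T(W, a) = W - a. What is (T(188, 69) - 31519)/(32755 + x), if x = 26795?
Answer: -628/1191 ≈ -0.52729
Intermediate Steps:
(T(188, 69) - 31519)/(32755 + x) = ((188 - 1*69) - 31519)/(32755 + 26795) = ((188 - 69) - 31519)/59550 = (119 - 31519)*(1/59550) = -31400*1/59550 = -628/1191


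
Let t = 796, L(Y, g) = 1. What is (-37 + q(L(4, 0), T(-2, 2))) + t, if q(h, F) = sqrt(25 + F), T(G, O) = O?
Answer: 759 + 3*sqrt(3) ≈ 764.20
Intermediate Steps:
(-37 + q(L(4, 0), T(-2, 2))) + t = (-37 + sqrt(25 + 2)) + 796 = (-37 + sqrt(27)) + 796 = (-37 + 3*sqrt(3)) + 796 = 759 + 3*sqrt(3)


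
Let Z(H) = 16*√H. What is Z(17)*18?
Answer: 288*√17 ≈ 1187.5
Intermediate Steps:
Z(17)*18 = (16*√17)*18 = 288*√17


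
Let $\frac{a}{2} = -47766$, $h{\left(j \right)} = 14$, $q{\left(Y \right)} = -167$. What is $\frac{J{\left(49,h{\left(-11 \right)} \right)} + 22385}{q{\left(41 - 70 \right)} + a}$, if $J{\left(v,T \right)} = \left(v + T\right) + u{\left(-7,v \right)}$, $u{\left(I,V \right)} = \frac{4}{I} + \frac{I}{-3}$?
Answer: $- \frac{471445}{2009679} \approx -0.23459$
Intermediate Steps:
$u{\left(I,V \right)} = \frac{4}{I} - \frac{I}{3}$ ($u{\left(I,V \right)} = \frac{4}{I} + I \left(- \frac{1}{3}\right) = \frac{4}{I} - \frac{I}{3}$)
$a = -95532$ ($a = 2 \left(-47766\right) = -95532$)
$J{\left(v,T \right)} = \frac{37}{21} + T + v$ ($J{\left(v,T \right)} = \left(v + T\right) + \left(\frac{4}{-7} - - \frac{7}{3}\right) = \left(T + v\right) + \left(4 \left(- \frac{1}{7}\right) + \frac{7}{3}\right) = \left(T + v\right) + \left(- \frac{4}{7} + \frac{7}{3}\right) = \left(T + v\right) + \frac{37}{21} = \frac{37}{21} + T + v$)
$\frac{J{\left(49,h{\left(-11 \right)} \right)} + 22385}{q{\left(41 - 70 \right)} + a} = \frac{\left(\frac{37}{21} + 14 + 49\right) + 22385}{-167 - 95532} = \frac{\frac{1360}{21} + 22385}{-95699} = \frac{471445}{21} \left(- \frac{1}{95699}\right) = - \frac{471445}{2009679}$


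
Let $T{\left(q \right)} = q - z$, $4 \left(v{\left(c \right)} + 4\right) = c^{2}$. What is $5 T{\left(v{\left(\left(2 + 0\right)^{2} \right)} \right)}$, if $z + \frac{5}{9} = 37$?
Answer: $- \frac{1640}{9} \approx -182.22$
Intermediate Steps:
$z = \frac{328}{9}$ ($z = - \frac{5}{9} + 37 = \frac{328}{9} \approx 36.444$)
$v{\left(c \right)} = -4 + \frac{c^{2}}{4}$
$T{\left(q \right)} = - \frac{328}{9} + q$ ($T{\left(q \right)} = q - \frac{328}{9} = - \frac{328}{9} + q$)
$5 T{\left(v{\left(\left(2 + 0\right)^{2} \right)} \right)} = 5 \left(- \frac{328}{9} - \left(4 - \frac{\left(\left(2 + 0\right)^{2}\right)^{2}}{4}\right)\right) = 5 \left(- \frac{328}{9} - \left(4 - \frac{\left(2^{2}\right)^{2}}{4}\right)\right) = 5 \left(- \frac{328}{9} - \left(4 - \frac{4^{2}}{4}\right)\right) = 5 \left(- \frac{328}{9} + \left(-4 + \frac{1}{4} \cdot 16\right)\right) = 5 \left(- \frac{328}{9} + \left(-4 + 4\right)\right) = 5 \left(- \frac{328}{9} + 0\right) = 5 \left(- \frac{328}{9}\right) = - \frac{1640}{9}$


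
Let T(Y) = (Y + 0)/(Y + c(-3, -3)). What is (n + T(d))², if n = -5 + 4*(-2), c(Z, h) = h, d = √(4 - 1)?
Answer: 183 + 27*√3/2 ≈ 206.38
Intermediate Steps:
d = √3 ≈ 1.7320
n = -13 (n = -5 - 8 = -13)
T(Y) = Y/(-3 + Y) (T(Y) = (Y + 0)/(Y - 3) = Y/(-3 + Y))
(n + T(d))² = (-13 + √3/(-3 + √3))²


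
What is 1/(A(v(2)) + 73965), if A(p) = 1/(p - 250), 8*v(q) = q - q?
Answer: 250/18491249 ≈ 1.3520e-5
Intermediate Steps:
v(q) = 0 (v(q) = (q - q)/8 = (1/8)*0 = 0)
A(p) = 1/(-250 + p)
1/(A(v(2)) + 73965) = 1/(1/(-250 + 0) + 73965) = 1/(1/(-250) + 73965) = 1/(-1/250 + 73965) = 1/(18491249/250) = 250/18491249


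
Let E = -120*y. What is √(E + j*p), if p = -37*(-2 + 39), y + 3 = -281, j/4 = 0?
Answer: 4*√2130 ≈ 184.61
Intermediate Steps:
j = 0 (j = 4*0 = 0)
y = -284 (y = -3 - 281 = -284)
p = -1369 (p = -37*37 = -1369)
E = 34080 (E = -120*(-284) = 34080)
√(E + j*p) = √(34080 + 0*(-1369)) = √(34080 + 0) = √34080 = 4*√2130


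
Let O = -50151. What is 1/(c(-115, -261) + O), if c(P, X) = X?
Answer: -1/50412 ≈ -1.9837e-5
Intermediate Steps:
1/(c(-115, -261) + O) = 1/(-261 - 50151) = 1/(-50412) = -1/50412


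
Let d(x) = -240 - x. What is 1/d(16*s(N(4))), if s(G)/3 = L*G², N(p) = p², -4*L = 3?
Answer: 1/8976 ≈ 0.00011141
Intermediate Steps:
L = -¾ (L = -¼*3 = -¾ ≈ -0.75000)
s(G) = -9*G²/4 (s(G) = 3*(-3*G²/4) = -9*G²/4)
1/d(16*s(N(4))) = 1/(-240 - 16*(-9*(4²)²/4)) = 1/(-240 - 16*(-9/4*16²)) = 1/(-240 - 16*(-9/4*256)) = 1/(-240 - 16*(-576)) = 1/(-240 - 1*(-9216)) = 1/(-240 + 9216) = 1/8976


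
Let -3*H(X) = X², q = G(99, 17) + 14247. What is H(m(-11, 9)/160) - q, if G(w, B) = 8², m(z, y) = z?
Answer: -1099084921/76800 ≈ -14311.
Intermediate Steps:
G(w, B) = 64
q = 14311 (q = 64 + 14247 = 14311)
H(X) = -X²/3
H(m(-11, 9)/160) - q = -(-11/160)²/3 - 1*14311 = -(-11*1/160)²/3 - 14311 = -(-11/160)²/3 - 14311 = -⅓*121/25600 - 14311 = -121/76800 - 14311 = -1099084921/76800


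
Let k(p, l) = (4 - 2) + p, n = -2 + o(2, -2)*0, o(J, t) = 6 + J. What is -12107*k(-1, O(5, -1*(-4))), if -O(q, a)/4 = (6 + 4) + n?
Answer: -12107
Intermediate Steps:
n = -2 (n = -2 + (6 + 2)*0 = -2 + 8*0 = -2 + 0 = -2)
O(q, a) = -32 (O(q, a) = -4*((6 + 4) - 2) = -4*(10 - 2) = -4*8 = -32)
k(p, l) = 2 + p
-12107*k(-1, O(5, -1*(-4))) = -12107*(2 - 1) = -12107*1 = -12107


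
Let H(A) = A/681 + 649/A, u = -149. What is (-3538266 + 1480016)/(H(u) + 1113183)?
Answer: -208848569250/112953101657 ≈ -1.8490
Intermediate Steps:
H(A) = 649/A + A/681 (H(A) = A*(1/681) + 649/A = A/681 + 649/A = 649/A + A/681)
(-3538266 + 1480016)/(H(u) + 1113183) = (-3538266 + 1480016)/((649/(-149) + (1/681)*(-149)) + 1113183) = -2058250/((649*(-1/149) - 149/681) + 1113183) = -2058250/((-649/149 - 149/681) + 1113183) = -2058250/(-464170/101469 + 1113183) = -2058250/112953101657/101469 = -2058250*101469/112953101657 = -208848569250/112953101657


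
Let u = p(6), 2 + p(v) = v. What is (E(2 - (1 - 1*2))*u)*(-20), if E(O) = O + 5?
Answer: -640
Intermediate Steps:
p(v) = -2 + v
u = 4 (u = -2 + 6 = 4)
E(O) = 5 + O
(E(2 - (1 - 1*2))*u)*(-20) = ((5 + (2 - (1 - 1*2)))*4)*(-20) = ((5 + (2 - (1 - 2)))*4)*(-20) = ((5 + (2 - 1*(-1)))*4)*(-20) = ((5 + (2 + 1))*4)*(-20) = ((5 + 3)*4)*(-20) = (8*4)*(-20) = 32*(-20) = -640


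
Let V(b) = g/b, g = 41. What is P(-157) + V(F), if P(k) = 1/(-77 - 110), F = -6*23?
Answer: -7805/25806 ≈ -0.30245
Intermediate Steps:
F = -138
V(b) = 41/b
P(k) = -1/187 (P(k) = 1/(-187) = -1/187)
P(-157) + V(F) = -1/187 + 41/(-138) = -1/187 + 41*(-1/138) = -1/187 - 41/138 = -7805/25806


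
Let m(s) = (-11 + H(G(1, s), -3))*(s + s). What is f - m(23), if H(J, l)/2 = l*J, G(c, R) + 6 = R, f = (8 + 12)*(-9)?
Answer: 5018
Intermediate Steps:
f = -180 (f = 20*(-9) = -180)
G(c, R) = -6 + R
H(J, l) = 2*J*l (H(J, l) = 2*(l*J) = 2*(J*l) = 2*J*l)
m(s) = 2*s*(25 - 6*s) (m(s) = (-11 + 2*(-6 + s)*(-3))*(s + s) = (-11 + (36 - 6*s))*(2*s) = (25 - 6*s)*(2*s) = 2*s*(25 - 6*s))
f - m(23) = -180 - 2*23*(25 - 6*23) = -180 - 2*23*(25 - 138) = -180 - 2*23*(-113) = -180 - 1*(-5198) = -180 + 5198 = 5018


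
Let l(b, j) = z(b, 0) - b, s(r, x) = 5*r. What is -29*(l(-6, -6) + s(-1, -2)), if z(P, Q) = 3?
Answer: -116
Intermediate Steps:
l(b, j) = 3 - b
-29*(l(-6, -6) + s(-1, -2)) = -29*((3 - 1*(-6)) + 5*(-1)) = -29*((3 + 6) - 5) = -29*(9 - 5) = -29*4 = -116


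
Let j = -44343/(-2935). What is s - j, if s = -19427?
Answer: -57062588/2935 ≈ -19442.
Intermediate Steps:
j = 44343/2935 (j = -44343*(-1/2935) = 44343/2935 ≈ 15.108)
s - j = -19427 - 1*44343/2935 = -19427 - 44343/2935 = -57062588/2935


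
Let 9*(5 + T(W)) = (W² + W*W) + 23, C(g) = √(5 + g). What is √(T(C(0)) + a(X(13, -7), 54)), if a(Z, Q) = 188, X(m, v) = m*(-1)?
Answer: 4*√105/3 ≈ 13.663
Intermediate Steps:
X(m, v) = -m
T(W) = -22/9 + 2*W²/9 (T(W) = -5 + ((W² + W*W) + 23)/9 = -5 + ((W² + W²) + 23)/9 = -5 + (2*W² + 23)/9 = -5 + (23 + 2*W²)/9 = -5 + (23/9 + 2*W²/9) = -22/9 + 2*W²/9)
√(T(C(0)) + a(X(13, -7), 54)) = √((-22/9 + 2*(√(5 + 0))²/9) + 188) = √((-22/9 + 2*(√5)²/9) + 188) = √((-22/9 + (2/9)*5) + 188) = √((-22/9 + 10/9) + 188) = √(-4/3 + 188) = √(560/3) = 4*√105/3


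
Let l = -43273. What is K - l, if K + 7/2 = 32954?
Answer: 152447/2 ≈ 76224.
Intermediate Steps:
K = 65901/2 (K = -7/2 + 32954 = 65901/2 ≈ 32951.)
K - l = 65901/2 - 1*(-43273) = 65901/2 + 43273 = 152447/2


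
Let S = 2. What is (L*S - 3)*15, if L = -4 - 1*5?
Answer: -315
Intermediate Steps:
L = -9 (L = -4 - 5 = -9)
(L*S - 3)*15 = (-9*2 - 3)*15 = (-18 - 3)*15 = -21*15 = -315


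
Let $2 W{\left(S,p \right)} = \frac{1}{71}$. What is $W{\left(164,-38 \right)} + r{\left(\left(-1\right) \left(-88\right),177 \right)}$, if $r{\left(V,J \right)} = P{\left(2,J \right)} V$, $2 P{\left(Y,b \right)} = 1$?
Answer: $\frac{6249}{142} \approx 44.007$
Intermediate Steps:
$P{\left(Y,b \right)} = \frac{1}{2}$ ($P{\left(Y,b \right)} = \frac{1}{2} \cdot 1 = \frac{1}{2}$)
$W{\left(S,p \right)} = \frac{1}{142}$ ($W{\left(S,p \right)} = \frac{1}{2 \cdot 71} = \frac{1}{2} \cdot \frac{1}{71} = \frac{1}{142}$)
$r{\left(V,J \right)} = \frac{V}{2}$
$W{\left(164,-38 \right)} + r{\left(\left(-1\right) \left(-88\right),177 \right)} = \frac{1}{142} + \frac{\left(-1\right) \left(-88\right)}{2} = \frac{1}{142} + \frac{1}{2} \cdot 88 = \frac{1}{142} + 44 = \frac{6249}{142}$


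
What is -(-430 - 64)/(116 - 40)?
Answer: 13/2 ≈ 6.5000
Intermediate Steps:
-(-430 - 64)/(116 - 40) = -(-494)/76 = -1*(-13/2) = 13/2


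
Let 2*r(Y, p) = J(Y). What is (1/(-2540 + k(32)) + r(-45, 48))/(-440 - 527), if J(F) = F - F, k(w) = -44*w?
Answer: 1/3817716 ≈ 2.6194e-7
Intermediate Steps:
J(F) = 0
r(Y, p) = 0 (r(Y, p) = (1/2)*0 = 0)
(1/(-2540 + k(32)) + r(-45, 48))/(-440 - 527) = (1/(-2540 - 44*32) + 0)/(-440 - 527) = (1/(-2540 - 1408) + 0)/(-967) = (1/(-3948) + 0)*(-1/967) = (-1/3948 + 0)*(-1/967) = -1/3948*(-1/967) = 1/3817716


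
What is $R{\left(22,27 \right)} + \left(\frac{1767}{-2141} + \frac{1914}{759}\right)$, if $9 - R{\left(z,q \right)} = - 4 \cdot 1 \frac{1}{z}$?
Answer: $\frac{5892450}{541673} \approx 10.878$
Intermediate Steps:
$R{\left(z,q \right)} = 9 + \frac{4}{z}$ ($R{\left(z,q \right)} = 9 - - 4 \cdot 1 \frac{1}{z} = 9 - - \frac{4}{z} = 9 + \frac{4}{z}$)
$R{\left(22,27 \right)} + \left(\frac{1767}{-2141} + \frac{1914}{759}\right) = \left(9 + \frac{4}{22}\right) + \left(\frac{1767}{-2141} + \frac{1914}{759}\right) = \left(9 + 4 \cdot \frac{1}{22}\right) + \left(1767 \left(- \frac{1}{2141}\right) + 1914 \cdot \frac{1}{759}\right) = \left(9 + \frac{2}{11}\right) + \left(- \frac{1767}{2141} + \frac{58}{23}\right) = \frac{101}{11} + \frac{83537}{49243} = \frac{5892450}{541673}$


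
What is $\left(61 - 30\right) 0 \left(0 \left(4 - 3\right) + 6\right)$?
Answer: $0$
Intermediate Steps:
$\left(61 - 30\right) 0 \left(0 \left(4 - 3\right) + 6\right) = 31 \cdot 0 \left(0 \cdot 1 + 6\right) = 31 \cdot 0 \left(0 + 6\right) = 31 \cdot 0 \cdot 6 = 31 \cdot 0 = 0$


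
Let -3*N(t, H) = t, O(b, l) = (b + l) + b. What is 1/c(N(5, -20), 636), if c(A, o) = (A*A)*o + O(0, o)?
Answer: 3/7208 ≈ 0.00041620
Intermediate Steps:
O(b, l) = l + 2*b
N(t, H) = -t/3
c(A, o) = o + o*A² (c(A, o) = (A*A)*o + (o + 2*0) = A²*o + (o + 0) = o*A² + o = o + o*A²)
1/c(N(5, -20), 636) = 1/(636*(1 + (-⅓*5)²)) = 1/(636*(1 + (-5/3)²)) = 1/(636*(1 + 25/9)) = 1/(636*(34/9)) = 1/(7208/3) = 3/7208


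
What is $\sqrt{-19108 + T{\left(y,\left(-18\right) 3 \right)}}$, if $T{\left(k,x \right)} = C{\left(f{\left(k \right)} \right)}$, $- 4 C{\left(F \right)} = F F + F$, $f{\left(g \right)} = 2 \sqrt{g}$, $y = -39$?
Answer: $\frac{\sqrt{-76276 - 2 i \sqrt{39}}}{2} \approx 0.011306 - 138.09 i$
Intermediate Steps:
$C{\left(F \right)} = - \frac{F}{4} - \frac{F^{2}}{4}$ ($C{\left(F \right)} = - \frac{F F + F}{4} = - \frac{F^{2} + F}{4} = - \frac{F + F^{2}}{4} = - \frac{F}{4} - \frac{F^{2}}{4}$)
$T{\left(k,x \right)} = - \frac{\sqrt{k} \left(1 + 2 \sqrt{k}\right)}{2}$ ($T{\left(k,x \right)} = - \frac{2 \sqrt{k} \left(1 + 2 \sqrt{k}\right)}{4} = - \frac{\sqrt{k} \left(1 + 2 \sqrt{k}\right)}{2}$)
$\sqrt{-19108 + T{\left(y,\left(-18\right) 3 \right)}} = \sqrt{-19108 - \left(-39 + \frac{\sqrt{-39}}{2}\right)} = \sqrt{-19108 + \left(39 - \frac{i \sqrt{39}}{2}\right)} = \sqrt{-19069 - \frac{i \sqrt{39}}{2}}$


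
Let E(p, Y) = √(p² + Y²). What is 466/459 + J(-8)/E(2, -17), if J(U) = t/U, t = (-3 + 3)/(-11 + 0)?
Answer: 466/459 ≈ 1.0153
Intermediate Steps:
t = 0 (t = 0/(-11) = 0*(-1/11) = 0)
J(U) = 0 (J(U) = 0/U = 0)
E(p, Y) = √(Y² + p²)
466/459 + J(-8)/E(2, -17) = 466/459 + 0/(√((-17)² + 2²)) = 466*(1/459) + 0/(√(289 + 4)) = 466/459 + 0/(√293) = 466/459 + 0*(√293/293) = 466/459 + 0 = 466/459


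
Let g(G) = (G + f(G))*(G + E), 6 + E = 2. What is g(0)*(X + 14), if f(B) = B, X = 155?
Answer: 0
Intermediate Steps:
E = -4 (E = -6 + 2 = -4)
g(G) = 2*G*(-4 + G) (g(G) = (G + G)*(G - 4) = (2*G)*(-4 + G) = 2*G*(-4 + G))
g(0)*(X + 14) = (2*0*(-4 + 0))*(155 + 14) = (2*0*(-4))*169 = 0*169 = 0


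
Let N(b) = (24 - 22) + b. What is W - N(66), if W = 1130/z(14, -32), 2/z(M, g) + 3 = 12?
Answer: 5017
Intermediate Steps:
z(M, g) = 2/9 (z(M, g) = 2/(-3 + 12) = 2/9)
W = 5085 (W = 1130/(2/9) = 1130*(9/2) = 5085)
N(b) = 2 + b
W - N(66) = 5085 - (2 + 66) = 5085 - 1*68 = 5085 - 68 = 5017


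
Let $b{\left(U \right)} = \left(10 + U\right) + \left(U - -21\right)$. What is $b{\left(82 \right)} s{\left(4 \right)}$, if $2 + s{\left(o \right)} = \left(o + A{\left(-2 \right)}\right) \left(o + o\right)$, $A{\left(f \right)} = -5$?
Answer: $-1950$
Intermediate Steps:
$s{\left(o \right)} = -2 + 2 o \left(-5 + o\right)$ ($s{\left(o \right)} = -2 + \left(o - 5\right) \left(o + o\right) = -2 + \left(-5 + o\right) 2 o = -2 + 2 o \left(-5 + o\right)$)
$b{\left(U \right)} = 31 + 2 U$ ($b{\left(U \right)} = \left(10 + U\right) + \left(U + 21\right) = \left(10 + U\right) + \left(21 + U\right) = 31 + 2 U$)
$b{\left(82 \right)} s{\left(4 \right)} = \left(31 + 2 \cdot 82\right) \left(-2 - 40 + 2 \cdot 4^{2}\right) = \left(31 + 164\right) \left(-2 - 40 + 2 \cdot 16\right) = 195 \left(-2 - 40 + 32\right) = 195 \left(-10\right) = -1950$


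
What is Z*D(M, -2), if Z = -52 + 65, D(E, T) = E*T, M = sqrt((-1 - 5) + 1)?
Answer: -26*I*sqrt(5) ≈ -58.138*I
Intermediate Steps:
M = I*sqrt(5) (M = sqrt(-6 + 1) = sqrt(-5) = I*sqrt(5) ≈ 2.2361*I)
Z = 13
Z*D(M, -2) = 13*((I*sqrt(5))*(-2)) = 13*(-2*I*sqrt(5)) = -26*I*sqrt(5)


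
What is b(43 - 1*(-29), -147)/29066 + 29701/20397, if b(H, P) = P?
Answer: 860290907/592859202 ≈ 1.4511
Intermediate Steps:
b(43 - 1*(-29), -147)/29066 + 29701/20397 = -147/29066 + 29701/20397 = 860290907/592859202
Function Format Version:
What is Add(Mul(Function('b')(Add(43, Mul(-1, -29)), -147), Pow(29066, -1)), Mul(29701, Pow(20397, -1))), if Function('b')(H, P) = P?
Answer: Rational(860290907, 592859202) ≈ 1.4511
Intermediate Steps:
Add(Mul(Function('b')(Add(43, Mul(-1, -29)), -147), Pow(29066, -1)), Mul(29701, Pow(20397, -1))) = Add(Mul(-147, Pow(29066, -1)), Mul(29701, Pow(20397, -1))) = Add(Mul(-147, Rational(1, 29066)), Mul(29701, Rational(1, 20397))) = Add(Rational(-147, 29066), Rational(29701, 20397)) = Rational(860290907, 592859202)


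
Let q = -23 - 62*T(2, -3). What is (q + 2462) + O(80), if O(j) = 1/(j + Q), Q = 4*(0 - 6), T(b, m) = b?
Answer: 129641/56 ≈ 2315.0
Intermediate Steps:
Q = -24 (Q = 4*(-6) = -24)
q = -147 (q = -23 - 62*2 = -23 - 124 = -147)
O(j) = 1/(-24 + j) (O(j) = 1/(j - 24) = 1/(-24 + j))
(q + 2462) + O(80) = (-147 + 2462) + 1/(-24 + 80) = 2315 + 1/56 = 129641/56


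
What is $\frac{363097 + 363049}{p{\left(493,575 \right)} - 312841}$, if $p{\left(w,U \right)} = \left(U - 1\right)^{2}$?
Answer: $\frac{726146}{16635} \approx 43.652$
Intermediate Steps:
$p{\left(w,U \right)} = \left(-1 + U\right)^{2}$
$\frac{363097 + 363049}{p{\left(493,575 \right)} - 312841} = \frac{363097 + 363049}{\left(-1 + 575\right)^{2} - 312841} = \frac{726146}{574^{2} - 312841} = \frac{726146}{329476 - 312841} = \frac{726146}{16635}$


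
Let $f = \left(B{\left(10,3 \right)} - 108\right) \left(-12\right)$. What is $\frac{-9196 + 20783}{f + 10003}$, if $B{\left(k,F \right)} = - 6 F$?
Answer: $\frac{11587}{11515} \approx 1.0063$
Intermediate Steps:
$f = 1512$ ($f = \left(\left(-6\right) 3 - 108\right) \left(-12\right) = \left(-18 - 108\right) \left(-12\right) = \left(-126\right) \left(-12\right) = 1512$)
$\frac{-9196 + 20783}{f + 10003} = \frac{-9196 + 20783}{1512 + 10003} = \frac{11587}{11515}$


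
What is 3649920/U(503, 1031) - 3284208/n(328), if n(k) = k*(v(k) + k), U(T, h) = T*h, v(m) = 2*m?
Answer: -10940589573/3487019332 ≈ -3.1375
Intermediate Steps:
n(k) = 3*k**2 (n(k) = k*(2*k + k) = k*(3*k) = 3*k**2)
3649920/U(503, 1031) - 3284208/n(328) = 3649920/((503*1031)) - 3284208/(3*328**2) = 3649920/518593 - 3284208/(3*107584) = 3649920*(1/518593) - 3284208/322752 = 3649920/518593 - 3284208*1/322752 = 3649920/518593 - 68421/6724 = -10940589573/3487019332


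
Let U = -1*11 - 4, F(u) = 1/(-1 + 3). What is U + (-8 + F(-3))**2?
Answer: 165/4 ≈ 41.250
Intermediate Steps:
F(u) = 1/2
U = -15 (U = -11 - 4 = -15)
U + (-8 + F(-3))**2 = -15 + (-8 + 1/2)**2 = -15 + (-15/2)**2 = -15 + 225/4 = 165/4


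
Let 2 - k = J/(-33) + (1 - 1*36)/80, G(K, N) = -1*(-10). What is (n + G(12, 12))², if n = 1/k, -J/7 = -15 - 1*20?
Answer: 2766549604/27112849 ≈ 102.04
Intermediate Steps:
J = 245 (J = -7*(-15 - 1*20) = -7*(-15 - 20) = -7*(-35) = 245)
G(K, N) = 10
k = 5207/528 (k = 2 - (245/(-33) + (1 - 1*36)/80) = 2 - (245*(-1/33) + (1 - 36)*(1/80)) = 2 - (-245/33 - 35*1/80) = 2 - (-245/33 - 7/16) = 2 - 1*(-4151/528) = 2 + 4151/528 = 5207/528 ≈ 9.8617)
n = 528/5207 (n = 1/(5207/528) = 528/5207 ≈ 0.10140)
(n + G(12, 12))² = (528/5207 + 10)² = (52598/5207)² = 2766549604/27112849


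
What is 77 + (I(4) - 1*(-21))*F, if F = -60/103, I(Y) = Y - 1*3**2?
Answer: 6971/103 ≈ 67.680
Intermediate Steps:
I(Y) = -9 + Y (I(Y) = Y - 1*9 = Y - 9 = -9 + Y)
F = -60/103 (F = -60*1/103 = -60/103 ≈ -0.58252)
77 + (I(4) - 1*(-21))*F = 77 + ((-9 + 4) - 1*(-21))*(-60/103) = 77 + (-5 + 21)*(-60/103) = 77 + 16*(-60/103) = 77 - 960/103 = 6971/103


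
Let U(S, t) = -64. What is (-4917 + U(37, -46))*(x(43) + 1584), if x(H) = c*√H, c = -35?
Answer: -7889904 + 174335*√43 ≈ -6.7467e+6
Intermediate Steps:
x(H) = -35*√H
(-4917 + U(37, -46))*(x(43) + 1584) = (-4917 - 64)*(-35*√43 + 1584) = -4981*(1584 - 35*√43) = -7889904 + 174335*√43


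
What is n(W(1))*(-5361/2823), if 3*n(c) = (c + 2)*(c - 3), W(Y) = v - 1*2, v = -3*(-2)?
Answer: -3574/941 ≈ -3.7981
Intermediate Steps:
v = 6
W(Y) = 4 (W(Y) = 6 - 1*2 = 6 - 2 = 4)
n(c) = (-3 + c)*(2 + c)/3 (n(c) = ((c + 2)*(c - 3))/3 = ((2 + c)*(-3 + c))/3 = ((-3 + c)*(2 + c))/3 = (-3 + c)*(2 + c)/3)
n(W(1))*(-5361/2823) = (-2 - ⅓*4 + (⅓)*4²)*(-5361/2823) = (-2 - 4/3 + (⅓)*16)*(-5361*1/2823) = (-2 - 4/3 + 16/3)*(-1787/941) = 2*(-1787/941) = -3574/941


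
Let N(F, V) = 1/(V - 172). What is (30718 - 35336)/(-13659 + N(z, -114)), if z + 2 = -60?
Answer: 1320748/3906475 ≈ 0.33809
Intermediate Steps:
z = -62 (z = -2 - 60 = -62)
N(F, V) = 1/(-172 + V)
(30718 - 35336)/(-13659 + N(z, -114)) = (30718 - 35336)/(-13659 + 1/(-172 - 114)) = -4618/(-13659 + 1/(-286)) = -4618/(-13659 - 1/286) = -4618/(-3906475/286) = -4618*(-286/3906475) = 1320748/3906475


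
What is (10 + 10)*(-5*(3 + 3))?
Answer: -600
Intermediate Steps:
(10 + 10)*(-5*(3 + 3)) = 20*(-5*6) = 20*(-30) = -600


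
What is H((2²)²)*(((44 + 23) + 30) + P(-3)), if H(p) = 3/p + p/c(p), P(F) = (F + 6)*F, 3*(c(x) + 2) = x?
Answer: 4389/10 ≈ 438.90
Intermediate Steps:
c(x) = -2 + x/3
P(F) = F*(6 + F) (P(F) = (6 + F)*F = F*(6 + F))
H(p) = 3/p + p/(-2 + p/3)
H((2²)²)*(((44 + 23) + 30) + P(-3)) = (3*(-6 + (2²)² + ((2²)²)²)/(((2²)²)*(-6 + (2²)²)))*(((44 + 23) + 30) - 3*(6 - 3)) = (3*(-6 + 4² + (4²)²)/((4²)*(-6 + 4²)))*((67 + 30) - 3*3) = (3*(-6 + 16 + 16²)/(16*(-6 + 16)))*(97 - 9) = (3*(1/16)*(-6 + 16 + 256)/10)*88 = (3*(1/16)*(⅒)*266)*88 = (399/80)*88 = 4389/10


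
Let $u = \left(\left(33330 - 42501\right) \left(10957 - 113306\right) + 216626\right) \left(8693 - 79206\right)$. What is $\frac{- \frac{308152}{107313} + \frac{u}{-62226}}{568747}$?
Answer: $\frac{2368104086819327731}{1265966124753762} \approx 1870.6$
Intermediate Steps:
$u = -66201786173465$ ($u = \left(\left(-9171\right) \left(-102349\right) + 216626\right) \left(-70513\right) = \left(938642679 + 216626\right) \left(-70513\right) = 938859305 \left(-70513\right) = -66201786173465$)
$\frac{- \frac{308152}{107313} + \frac{u}{-62226}}{568747} = \frac{- \frac{308152}{107313} - \frac{66201786173465}{-62226}}{568747} = \left(\left(-308152\right) \frac{1}{107313} - - \frac{66201786173465}{62226}\right) \frac{1}{568747} = \left(- \frac{308152}{107313} + \frac{66201786173465}{62226}\right) \frac{1}{568747} = \frac{2368104086819327731}{2225886246} \cdot \frac{1}{568747} = \frac{2368104086819327731}{1265966124753762}$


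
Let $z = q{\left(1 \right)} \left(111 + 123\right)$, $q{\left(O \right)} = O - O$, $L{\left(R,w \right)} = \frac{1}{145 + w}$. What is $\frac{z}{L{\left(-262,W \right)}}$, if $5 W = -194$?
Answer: $0$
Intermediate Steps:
$W = - \frac{194}{5}$ ($W = \frac{1}{5} \left(-194\right) = - \frac{194}{5} \approx -38.8$)
$q{\left(O \right)} = 0$
$z = 0$ ($z = 0 \left(111 + 123\right) = 0 \cdot 234 = 0$)
$\frac{z}{L{\left(-262,W \right)}} = \frac{0}{\frac{1}{145 - \frac{194}{5}}} = \frac{0}{\frac{1}{\frac{531}{5}}} = \frac{0}{\frac{5}{531}} = 0 \cdot \frac{531}{5} = 0$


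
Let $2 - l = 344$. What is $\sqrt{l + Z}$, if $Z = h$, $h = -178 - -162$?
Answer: $i \sqrt{358} \approx 18.921 i$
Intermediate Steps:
$l = -342$ ($l = 2 - 344 = -342$)
$h = -16$ ($h = -178 + 162 = -16$)
$Z = -16$
$\sqrt{l + Z} = \sqrt{-342 - 16} = \sqrt{-358} = i \sqrt{358}$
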